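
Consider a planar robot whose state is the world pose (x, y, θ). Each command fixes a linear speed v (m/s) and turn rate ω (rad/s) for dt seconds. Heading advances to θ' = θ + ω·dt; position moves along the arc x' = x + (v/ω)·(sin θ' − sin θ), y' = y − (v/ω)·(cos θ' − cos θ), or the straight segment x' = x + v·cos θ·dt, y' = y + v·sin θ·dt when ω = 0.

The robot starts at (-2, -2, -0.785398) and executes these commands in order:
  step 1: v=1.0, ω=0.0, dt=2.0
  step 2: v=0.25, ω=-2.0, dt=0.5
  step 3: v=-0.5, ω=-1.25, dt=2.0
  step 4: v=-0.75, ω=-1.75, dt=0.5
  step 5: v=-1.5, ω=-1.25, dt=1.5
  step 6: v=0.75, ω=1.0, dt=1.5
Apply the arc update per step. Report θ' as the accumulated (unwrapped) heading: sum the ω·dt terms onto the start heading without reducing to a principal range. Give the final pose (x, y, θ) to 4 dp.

(-0.6800, -4.1706, -5.5354)

step 1: θ'=-0.7854 (straight) → pose (-0.5858, -3.4142, -0.7854)
step 2: θ'=-1.7854 (R=-0.1250) → pose (-0.5520, -3.5292, -1.7854)
step 3: θ'=-4.2854 (R=0.4000) → pose (0.2029, -3.4488, -4.2854)
step 4: θ'=-5.1604 (R=0.4286) → pose (0.1991, -3.8119, -5.1604)
step 5: θ'=-7.0354 (R=1.2000) → pose (-1.7024, -4.1683, -7.0354)
step 6: θ'=-5.5354 (R=0.7500) → pose (-0.6800, -4.1706, -5.5354)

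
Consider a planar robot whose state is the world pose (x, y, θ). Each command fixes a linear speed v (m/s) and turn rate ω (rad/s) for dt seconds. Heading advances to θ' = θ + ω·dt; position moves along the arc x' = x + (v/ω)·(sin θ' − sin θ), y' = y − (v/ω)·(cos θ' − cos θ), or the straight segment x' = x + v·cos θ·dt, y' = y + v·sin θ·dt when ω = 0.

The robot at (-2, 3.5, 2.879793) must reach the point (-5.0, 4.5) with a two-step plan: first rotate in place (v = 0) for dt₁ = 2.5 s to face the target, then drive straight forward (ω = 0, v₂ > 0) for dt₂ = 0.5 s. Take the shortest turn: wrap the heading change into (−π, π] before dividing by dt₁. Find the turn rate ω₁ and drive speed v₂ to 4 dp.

ω₁ = -0.0240, v₂ = 6.3246

heading to target = atan2(4.5−3.5, -5−-2) = 2.8198
Δθ = wrap(2.8198 − 2.8798) = -0.0600; ω₁ = Δθ/dt₁ = -0.0240
distance = √((-5−-2)² + (4.5−3.5)²) = 3.1623; v₂ = distance/dt₂ = 6.3246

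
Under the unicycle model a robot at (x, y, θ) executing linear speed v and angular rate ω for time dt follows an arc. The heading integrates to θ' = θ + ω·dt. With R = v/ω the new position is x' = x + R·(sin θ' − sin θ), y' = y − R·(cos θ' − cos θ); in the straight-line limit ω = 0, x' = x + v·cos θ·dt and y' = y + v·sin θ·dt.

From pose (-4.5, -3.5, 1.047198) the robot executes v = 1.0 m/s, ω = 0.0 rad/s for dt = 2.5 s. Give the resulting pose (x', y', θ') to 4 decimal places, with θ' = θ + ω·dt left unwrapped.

θ' = 1.0472 + 0.0·2.5 = 1.0472
ω = 0 → straight: x' = -4.5 + 1.0·cos(1.0472)·2.5 = -3.2500
y' = -3.5 + 1.0·sin(1.0472)·2.5 = -1.3349

(-3.2500, -1.3349, 1.0472)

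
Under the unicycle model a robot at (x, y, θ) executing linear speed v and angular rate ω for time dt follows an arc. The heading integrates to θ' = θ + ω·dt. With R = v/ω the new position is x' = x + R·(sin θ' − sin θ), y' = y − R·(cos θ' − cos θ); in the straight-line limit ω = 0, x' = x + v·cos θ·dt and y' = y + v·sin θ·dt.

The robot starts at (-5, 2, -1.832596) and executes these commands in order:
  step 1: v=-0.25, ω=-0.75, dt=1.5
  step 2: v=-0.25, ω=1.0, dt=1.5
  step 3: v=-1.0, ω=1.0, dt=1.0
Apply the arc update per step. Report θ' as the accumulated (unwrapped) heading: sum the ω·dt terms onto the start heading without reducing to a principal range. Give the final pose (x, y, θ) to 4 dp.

(-5.0882, 3.2996, -0.4576)

step 1: θ'=-2.9576 (R=0.3333) → pose (-4.7390, 2.2414, -2.9576)
step 2: θ'=-1.4576 (R=-0.2500) → pose (-4.5364, 2.5155, -1.4576)
step 3: θ'=-0.4576 (R=-1.0000) → pose (-5.0882, 3.2996, -0.4576)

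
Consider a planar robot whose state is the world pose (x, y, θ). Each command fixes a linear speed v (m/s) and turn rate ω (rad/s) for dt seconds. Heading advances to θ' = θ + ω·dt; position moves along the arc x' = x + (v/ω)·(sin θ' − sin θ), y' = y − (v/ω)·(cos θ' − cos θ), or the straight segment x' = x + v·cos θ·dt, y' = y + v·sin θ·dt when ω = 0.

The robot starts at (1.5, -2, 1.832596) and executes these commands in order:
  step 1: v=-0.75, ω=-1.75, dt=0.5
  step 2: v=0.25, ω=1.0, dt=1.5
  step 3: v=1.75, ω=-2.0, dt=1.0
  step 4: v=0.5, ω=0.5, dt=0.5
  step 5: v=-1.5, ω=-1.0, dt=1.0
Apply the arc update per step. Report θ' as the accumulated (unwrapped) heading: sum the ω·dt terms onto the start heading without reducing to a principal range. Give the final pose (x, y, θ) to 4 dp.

step 1: θ'=0.9576 (R=0.4286) → pose (1.4365, -2.3576, 0.9576)
step 2: θ'=2.4576 (R=0.2500) → pose (1.3900, -2.0199, 2.4576)
step 3: θ'=0.4576 (R=-0.8750) → pose (1.5564, -0.5568, 0.4576)
step 4: θ'=0.7076 (R=1.0000) → pose (1.7646, -0.4196, 0.7076)
step 5: θ'=-0.2924 (R=1.5000) → pose (0.3572, -0.7160, -0.2924)

(0.3572, -0.7160, -0.2924)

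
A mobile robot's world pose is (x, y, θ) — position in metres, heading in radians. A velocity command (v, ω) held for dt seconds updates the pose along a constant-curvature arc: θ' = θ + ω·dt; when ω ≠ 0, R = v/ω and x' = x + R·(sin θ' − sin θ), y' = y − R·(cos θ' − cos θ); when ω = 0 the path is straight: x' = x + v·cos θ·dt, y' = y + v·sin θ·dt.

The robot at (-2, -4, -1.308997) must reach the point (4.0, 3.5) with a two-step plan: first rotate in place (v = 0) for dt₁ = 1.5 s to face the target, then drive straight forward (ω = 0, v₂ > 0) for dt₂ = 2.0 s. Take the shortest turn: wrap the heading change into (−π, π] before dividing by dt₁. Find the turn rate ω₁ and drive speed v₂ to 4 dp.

ω₁ = 1.4700, v₂ = 4.8023

heading to target = atan2(3.5−-4, 4−-2) = 0.8961
Δθ = wrap(0.8961 − -1.3090) = 2.2051; ω₁ = Δθ/dt₁ = 1.4700
distance = √((4−-2)² + (3.5−-4)²) = 9.6047; v₂ = distance/dt₂ = 4.8023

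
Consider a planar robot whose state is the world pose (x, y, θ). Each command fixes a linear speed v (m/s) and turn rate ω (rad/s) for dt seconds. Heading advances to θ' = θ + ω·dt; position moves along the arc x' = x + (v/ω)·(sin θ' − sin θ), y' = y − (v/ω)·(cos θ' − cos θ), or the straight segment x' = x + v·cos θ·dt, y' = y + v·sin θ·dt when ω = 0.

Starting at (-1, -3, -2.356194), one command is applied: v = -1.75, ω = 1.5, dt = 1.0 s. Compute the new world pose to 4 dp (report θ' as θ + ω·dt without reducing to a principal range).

θ' = -2.3562 + 1.5·1.0 = -0.8562
R = v/ω = -1.75/1.5 = -1.1667
x' = -1 + -1.1667·(sin -0.8562 − sin -2.3562) = -0.9437
y' = -3 − -1.1667·(cos -0.8562 − cos -2.3562) = -1.4105

(-0.9437, -1.4105, -0.8562)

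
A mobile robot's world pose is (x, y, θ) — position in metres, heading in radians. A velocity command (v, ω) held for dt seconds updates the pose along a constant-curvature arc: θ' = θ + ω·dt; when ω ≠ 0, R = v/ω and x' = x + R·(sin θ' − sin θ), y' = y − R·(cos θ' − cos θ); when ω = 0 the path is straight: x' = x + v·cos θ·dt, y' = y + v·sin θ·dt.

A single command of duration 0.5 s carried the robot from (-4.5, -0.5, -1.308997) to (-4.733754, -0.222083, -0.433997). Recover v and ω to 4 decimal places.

Δθ = -0.433997 − -1.308997 = 0.875000
ω = Δθ/dt = 0.875000/0.5 = 1.7500
R = −Δy/(cos θ' − cos θ) = -0.4286
v = R·ω = -0.4286·1.7500 = -0.7500

v = -0.7500, ω = 1.7500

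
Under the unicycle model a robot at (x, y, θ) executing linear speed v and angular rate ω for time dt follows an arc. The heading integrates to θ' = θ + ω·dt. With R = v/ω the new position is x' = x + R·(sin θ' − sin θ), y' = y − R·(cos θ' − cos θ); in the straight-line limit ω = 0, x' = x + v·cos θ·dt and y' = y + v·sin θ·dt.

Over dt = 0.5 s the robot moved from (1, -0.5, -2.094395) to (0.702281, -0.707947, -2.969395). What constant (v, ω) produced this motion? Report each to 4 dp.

Δθ = -2.969395 − -2.094395 = -0.875000
ω = Δθ/dt = -0.875000/0.5 = -1.7500
R = Δx/(sin θ' − sin θ) = -0.4286
v = R·ω = -0.4286·-1.7500 = 0.7500

v = 0.7500, ω = -1.7500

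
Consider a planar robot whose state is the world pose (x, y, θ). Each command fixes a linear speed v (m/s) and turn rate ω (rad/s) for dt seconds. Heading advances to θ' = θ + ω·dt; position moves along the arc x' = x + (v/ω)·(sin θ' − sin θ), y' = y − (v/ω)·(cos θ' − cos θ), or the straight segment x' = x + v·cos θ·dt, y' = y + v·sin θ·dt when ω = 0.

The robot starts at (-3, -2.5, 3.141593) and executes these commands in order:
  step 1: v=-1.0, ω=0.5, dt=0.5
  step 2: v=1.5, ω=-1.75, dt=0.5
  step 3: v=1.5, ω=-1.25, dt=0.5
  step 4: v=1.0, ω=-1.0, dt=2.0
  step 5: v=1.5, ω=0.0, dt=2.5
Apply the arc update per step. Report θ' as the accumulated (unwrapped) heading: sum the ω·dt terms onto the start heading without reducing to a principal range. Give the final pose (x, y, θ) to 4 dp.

(1.1297, -0.8039, -0.1084)

step 1: θ'=3.3916 (R=-2.0000) → pose (-2.5052, -2.4378, 3.3916)
step 2: θ'=2.5166 (R=-0.8571) → pose (-3.2188, -2.3024, 2.5166)
step 3: θ'=1.8916 (R=-1.2000) → pose (-3.6554, -1.7077, 1.8916)
step 4: θ'=-0.1084 (R=-1.0000) → pose (-2.5983, -0.3982, -0.1084)
step 5: θ'=-0.1084 (straight) → pose (1.1297, -0.8039, -0.1084)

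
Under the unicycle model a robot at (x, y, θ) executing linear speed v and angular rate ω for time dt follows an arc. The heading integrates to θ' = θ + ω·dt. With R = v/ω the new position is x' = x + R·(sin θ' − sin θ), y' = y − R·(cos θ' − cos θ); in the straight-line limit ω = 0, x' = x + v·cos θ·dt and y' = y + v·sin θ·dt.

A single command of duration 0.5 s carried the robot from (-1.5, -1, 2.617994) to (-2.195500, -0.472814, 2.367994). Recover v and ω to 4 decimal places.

Δθ = 2.367994 − 2.617994 = -0.250000
ω = Δθ/dt = -0.250000/0.5 = -0.5000
R = Δx/(sin θ' − sin θ) = -3.5000
v = R·ω = -3.5000·-0.5000 = 1.7500

v = 1.7500, ω = -0.5000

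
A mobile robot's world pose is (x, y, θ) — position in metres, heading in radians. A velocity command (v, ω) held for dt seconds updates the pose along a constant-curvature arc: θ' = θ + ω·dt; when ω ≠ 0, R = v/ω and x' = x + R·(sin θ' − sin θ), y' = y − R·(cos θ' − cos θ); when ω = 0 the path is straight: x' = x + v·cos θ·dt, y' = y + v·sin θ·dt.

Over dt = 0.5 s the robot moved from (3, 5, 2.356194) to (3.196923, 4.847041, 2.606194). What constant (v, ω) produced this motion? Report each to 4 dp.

Δθ = 2.606194 − 2.356194 = 0.250000
ω = Δθ/dt = 0.250000/0.5 = 0.5000
R = Δx/(sin θ' − sin θ) = -1.0000
v = R·ω = -1.0000·0.5000 = -0.5000

v = -0.5000, ω = 0.5000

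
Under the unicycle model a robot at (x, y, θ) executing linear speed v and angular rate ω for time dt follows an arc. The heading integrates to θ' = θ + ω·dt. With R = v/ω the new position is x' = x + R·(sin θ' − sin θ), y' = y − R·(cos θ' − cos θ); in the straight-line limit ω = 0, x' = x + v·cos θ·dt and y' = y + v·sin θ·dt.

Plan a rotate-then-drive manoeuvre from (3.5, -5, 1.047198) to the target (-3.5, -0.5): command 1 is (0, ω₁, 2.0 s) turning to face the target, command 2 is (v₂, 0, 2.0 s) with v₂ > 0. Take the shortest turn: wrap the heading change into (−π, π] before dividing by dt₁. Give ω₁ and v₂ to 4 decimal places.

ω₁ = 0.7615, v₂ = 4.1608

heading to target = atan2(-0.5−-5, -3.5−3.5) = 2.5703
Δθ = wrap(2.5703 − 1.0472) = 1.5231; ω₁ = Δθ/dt₁ = 0.7615
distance = √((-3.5−3.5)² + (-0.5−-5)²) = 8.3217; v₂ = distance/dt₂ = 4.1608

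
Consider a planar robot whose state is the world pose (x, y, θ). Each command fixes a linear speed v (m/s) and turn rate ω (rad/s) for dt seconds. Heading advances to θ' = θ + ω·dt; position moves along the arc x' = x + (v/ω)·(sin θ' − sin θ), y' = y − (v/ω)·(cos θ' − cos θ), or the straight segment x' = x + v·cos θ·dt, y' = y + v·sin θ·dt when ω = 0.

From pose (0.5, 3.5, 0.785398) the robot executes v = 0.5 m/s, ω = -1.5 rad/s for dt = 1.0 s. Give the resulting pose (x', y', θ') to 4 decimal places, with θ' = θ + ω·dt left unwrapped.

(0.9541, 3.5161, -0.7146)

θ' = 0.7854 + -1.5·1.0 = -0.7146
R = v/ω = 0.5/-1.5 = -0.3333
x' = 0.5 + -0.3333·(sin -0.7146 − sin 0.7854) = 0.9541
y' = 3.5 − -0.3333·(cos -0.7146 − cos 0.7854) = 3.5161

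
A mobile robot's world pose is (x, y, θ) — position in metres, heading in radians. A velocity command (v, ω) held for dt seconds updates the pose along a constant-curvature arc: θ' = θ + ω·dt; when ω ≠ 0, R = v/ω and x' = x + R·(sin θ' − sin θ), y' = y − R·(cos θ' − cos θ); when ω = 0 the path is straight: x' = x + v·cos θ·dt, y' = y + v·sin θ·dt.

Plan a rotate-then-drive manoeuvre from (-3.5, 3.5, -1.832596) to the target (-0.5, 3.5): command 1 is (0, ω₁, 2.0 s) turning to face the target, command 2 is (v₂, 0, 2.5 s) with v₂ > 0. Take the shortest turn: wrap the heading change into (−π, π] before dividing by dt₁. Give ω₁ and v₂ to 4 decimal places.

ω₁ = 0.9163, v₂ = 1.2000

heading to target = atan2(3.5−3.5, -0.5−-3.5) = 0.0000
Δθ = wrap(0.0000 − -1.8326) = 1.8326; ω₁ = Δθ/dt₁ = 0.9163
distance = √((-0.5−-3.5)² + (3.5−3.5)²) = 3.0000; v₂ = distance/dt₂ = 1.2000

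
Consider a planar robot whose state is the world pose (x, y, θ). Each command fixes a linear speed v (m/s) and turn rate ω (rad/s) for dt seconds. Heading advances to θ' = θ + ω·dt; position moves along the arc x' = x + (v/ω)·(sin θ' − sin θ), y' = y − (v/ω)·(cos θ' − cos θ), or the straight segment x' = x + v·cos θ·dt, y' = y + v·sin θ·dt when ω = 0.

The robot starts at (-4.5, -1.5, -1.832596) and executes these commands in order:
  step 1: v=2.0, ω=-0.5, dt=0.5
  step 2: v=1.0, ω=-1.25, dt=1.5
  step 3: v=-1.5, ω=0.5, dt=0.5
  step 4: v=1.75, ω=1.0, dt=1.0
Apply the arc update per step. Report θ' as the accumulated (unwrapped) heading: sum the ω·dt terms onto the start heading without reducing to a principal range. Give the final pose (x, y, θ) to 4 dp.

step 1: θ'=-2.0826 (R=-4.0000) → pose (-4.8762, -2.4237, -2.0826)
step 2: θ'=-3.9576 (R=-0.8000) → pose (-6.1565, -2.5800, -3.9576)
step 3: θ'=-3.7076 (R=-3.0000) → pose (-5.5800, -3.0568, -3.7076)
step 4: θ'=-2.7076 (R=1.7500) → pose (-7.2544, -2.9461, -2.7076)

(-7.2544, -2.9461, -2.7076)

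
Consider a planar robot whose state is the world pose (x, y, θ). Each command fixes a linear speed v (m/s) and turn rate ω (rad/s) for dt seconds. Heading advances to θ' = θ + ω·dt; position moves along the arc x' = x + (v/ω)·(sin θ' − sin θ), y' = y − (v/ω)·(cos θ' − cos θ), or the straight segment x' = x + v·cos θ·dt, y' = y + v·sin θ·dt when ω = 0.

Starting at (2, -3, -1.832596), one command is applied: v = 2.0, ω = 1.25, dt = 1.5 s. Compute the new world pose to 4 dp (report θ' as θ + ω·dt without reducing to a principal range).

θ' = -1.8326 + 1.25·1.5 = 0.0424
R = v/ω = 2.0/1.25 = 1.6000
x' = 2 + 1.6000·(sin 0.0424 − sin -1.8326) = 3.6133
y' = -3 − 1.6000·(cos 0.0424 − cos -1.8326) = -5.0127

(3.6133, -5.0127, 0.0424)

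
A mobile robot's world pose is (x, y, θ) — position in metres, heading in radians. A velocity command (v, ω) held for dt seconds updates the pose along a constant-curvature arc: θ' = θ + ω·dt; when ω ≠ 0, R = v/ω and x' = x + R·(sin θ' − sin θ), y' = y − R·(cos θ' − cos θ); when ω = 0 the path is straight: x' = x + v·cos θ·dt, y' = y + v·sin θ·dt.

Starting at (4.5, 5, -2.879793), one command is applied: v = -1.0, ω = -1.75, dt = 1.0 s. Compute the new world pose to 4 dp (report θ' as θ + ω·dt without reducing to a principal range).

θ' = -2.8798 + -1.75·1.0 = -4.6298
R = v/ω = -1.0/-1.75 = 0.5714
x' = 4.5 + 0.5714·(sin -4.6298 − sin -2.8798) = 5.2174
y' = 5 − 0.5714·(cos -4.6298 − cos -2.8798) = 4.4952

(5.2174, 4.4952, -4.6298)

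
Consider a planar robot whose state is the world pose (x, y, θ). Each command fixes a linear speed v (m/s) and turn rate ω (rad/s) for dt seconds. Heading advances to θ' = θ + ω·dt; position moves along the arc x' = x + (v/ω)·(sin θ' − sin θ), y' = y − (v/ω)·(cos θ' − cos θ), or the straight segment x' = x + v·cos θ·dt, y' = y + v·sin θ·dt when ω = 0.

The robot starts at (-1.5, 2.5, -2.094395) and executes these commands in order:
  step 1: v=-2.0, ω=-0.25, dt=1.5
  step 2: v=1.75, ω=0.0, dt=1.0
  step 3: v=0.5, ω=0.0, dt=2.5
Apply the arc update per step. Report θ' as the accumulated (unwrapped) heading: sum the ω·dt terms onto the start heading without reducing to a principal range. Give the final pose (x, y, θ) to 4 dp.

step 1: θ'=-2.4694 (R=8.0000) → pose (0.4465, 4.7596, -2.4694)
step 2: θ'=-2.4694 (straight) → pose (-0.9227, 3.6699, -2.4694)
step 3: θ'=-2.4694 (straight) → pose (-1.9008, 2.8915, -2.4694)

(-1.9008, 2.8915, -2.4694)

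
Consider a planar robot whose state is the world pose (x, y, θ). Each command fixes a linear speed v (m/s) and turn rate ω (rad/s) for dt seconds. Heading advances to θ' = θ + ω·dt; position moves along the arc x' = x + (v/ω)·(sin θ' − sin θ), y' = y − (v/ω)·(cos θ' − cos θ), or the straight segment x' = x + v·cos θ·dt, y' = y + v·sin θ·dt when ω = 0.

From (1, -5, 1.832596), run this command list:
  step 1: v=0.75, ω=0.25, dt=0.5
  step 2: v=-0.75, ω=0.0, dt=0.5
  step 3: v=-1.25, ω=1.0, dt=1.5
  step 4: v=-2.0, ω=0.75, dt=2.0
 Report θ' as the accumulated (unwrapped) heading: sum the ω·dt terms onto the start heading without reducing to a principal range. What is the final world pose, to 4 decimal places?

step 1: θ'=1.9576 (R=3.0000) → pose (0.8806, -4.6448, 1.9576)
step 2: θ'=1.9576 (straight) → pose (1.0220, -4.9921, 1.9576)
step 3: θ'=3.4576 (R=-1.2500) → pose (2.5682, -5.7086, 3.4576)
step 4: θ'=4.9576 (R=-2.6667) → pose (4.3263, -2.5267, 4.9576)

(4.3263, -2.5267, 4.9576)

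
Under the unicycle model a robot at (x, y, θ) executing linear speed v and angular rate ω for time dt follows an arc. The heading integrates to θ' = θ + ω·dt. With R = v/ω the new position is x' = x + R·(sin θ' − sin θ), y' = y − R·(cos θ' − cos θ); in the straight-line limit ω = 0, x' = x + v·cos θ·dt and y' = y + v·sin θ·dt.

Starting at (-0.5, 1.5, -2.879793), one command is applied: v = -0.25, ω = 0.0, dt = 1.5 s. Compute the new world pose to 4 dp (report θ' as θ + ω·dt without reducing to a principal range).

(-0.1378, 1.5971, -2.8798)

θ' = -2.8798 + 0.0·1.5 = -2.8798
ω = 0 → straight: x' = -0.5 + -0.25·cos(-2.8798)·1.5 = -0.1378
y' = 1.5 + -0.25·sin(-2.8798)·1.5 = 1.5971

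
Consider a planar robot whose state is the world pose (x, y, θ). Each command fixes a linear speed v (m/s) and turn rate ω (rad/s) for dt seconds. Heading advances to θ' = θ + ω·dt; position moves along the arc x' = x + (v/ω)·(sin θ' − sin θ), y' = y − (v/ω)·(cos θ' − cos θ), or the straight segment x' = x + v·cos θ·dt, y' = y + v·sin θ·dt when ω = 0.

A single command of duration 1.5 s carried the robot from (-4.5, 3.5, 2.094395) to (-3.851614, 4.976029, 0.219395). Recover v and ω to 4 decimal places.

v = 1.2500, ω = -1.2500

Δθ = 0.219395 − 2.094395 = -1.875000
ω = Δθ/dt = -1.875000/1.5 = -1.2500
R = −Δy/(cos θ' − cos θ) = -1.0000
v = R·ω = -1.0000·-1.2500 = 1.2500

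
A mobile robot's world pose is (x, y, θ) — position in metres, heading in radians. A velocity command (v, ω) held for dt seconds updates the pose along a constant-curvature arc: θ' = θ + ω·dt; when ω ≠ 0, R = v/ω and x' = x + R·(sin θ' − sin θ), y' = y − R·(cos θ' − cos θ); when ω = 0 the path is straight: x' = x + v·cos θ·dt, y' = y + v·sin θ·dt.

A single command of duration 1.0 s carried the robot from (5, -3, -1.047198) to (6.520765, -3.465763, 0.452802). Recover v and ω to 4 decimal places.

Δθ = 0.452802 − -1.047198 = 1.500000
ω = Δθ/dt = 1.500000/1.0 = 1.5000
R = Δx/(sin θ' − sin θ) = 1.1667
v = R·ω = 1.1667·1.5000 = 1.7500

v = 1.7500, ω = 1.5000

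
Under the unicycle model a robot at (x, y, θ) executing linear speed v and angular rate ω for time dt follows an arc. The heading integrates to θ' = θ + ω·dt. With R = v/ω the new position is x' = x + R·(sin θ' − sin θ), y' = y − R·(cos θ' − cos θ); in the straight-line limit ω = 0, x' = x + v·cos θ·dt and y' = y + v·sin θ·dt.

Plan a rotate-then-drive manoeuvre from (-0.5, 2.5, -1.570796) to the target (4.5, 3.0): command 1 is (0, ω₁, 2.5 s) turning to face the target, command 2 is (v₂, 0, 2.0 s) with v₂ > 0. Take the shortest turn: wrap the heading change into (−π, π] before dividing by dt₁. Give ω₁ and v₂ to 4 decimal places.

ω₁ = 0.6682, v₂ = 2.5125

heading to target = atan2(3−2.5, 4.5−-0.5) = 0.0997
Δθ = wrap(0.0997 − -1.5708) = 1.6705; ω₁ = Δθ/dt₁ = 0.6682
distance = √((4.5−-0.5)² + (3−2.5)²) = 5.0249; v₂ = distance/dt₂ = 2.5125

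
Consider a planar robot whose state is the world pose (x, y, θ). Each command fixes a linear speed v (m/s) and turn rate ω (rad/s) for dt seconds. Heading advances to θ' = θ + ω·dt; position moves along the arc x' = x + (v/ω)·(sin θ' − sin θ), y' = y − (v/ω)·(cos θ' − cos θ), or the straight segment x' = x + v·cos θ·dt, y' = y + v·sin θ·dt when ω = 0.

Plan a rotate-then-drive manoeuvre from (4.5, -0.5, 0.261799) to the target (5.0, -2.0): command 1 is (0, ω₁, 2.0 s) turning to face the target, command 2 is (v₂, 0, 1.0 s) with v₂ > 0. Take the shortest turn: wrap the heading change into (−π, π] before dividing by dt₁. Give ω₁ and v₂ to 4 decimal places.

heading to target = atan2(-2−-0.5, 5−4.5) = -1.2490
Δθ = wrap(-1.2490 − 0.2618) = -1.5108; ω₁ = Δθ/dt₁ = -0.7554
distance = √((5−4.5)² + (-2−-0.5)²) = 1.5811; v₂ = distance/dt₂ = 1.5811

ω₁ = -0.7554, v₂ = 1.5811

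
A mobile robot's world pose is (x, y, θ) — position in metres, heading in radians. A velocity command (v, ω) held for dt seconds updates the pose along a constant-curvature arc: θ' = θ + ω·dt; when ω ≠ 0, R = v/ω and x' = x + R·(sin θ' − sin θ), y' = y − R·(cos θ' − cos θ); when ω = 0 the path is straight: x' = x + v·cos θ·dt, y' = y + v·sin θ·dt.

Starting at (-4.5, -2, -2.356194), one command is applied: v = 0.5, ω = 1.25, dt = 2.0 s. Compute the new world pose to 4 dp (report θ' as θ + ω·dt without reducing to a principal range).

(-4.1598, -2.6787, 0.1438)

θ' = -2.3562 + 1.25·2.0 = 0.1438
R = v/ω = 0.5/1.25 = 0.4000
x' = -4.5 + 0.4000·(sin 0.1438 − sin -2.3562) = -4.1598
y' = -2 − 0.4000·(cos 0.1438 − cos -2.3562) = -2.6787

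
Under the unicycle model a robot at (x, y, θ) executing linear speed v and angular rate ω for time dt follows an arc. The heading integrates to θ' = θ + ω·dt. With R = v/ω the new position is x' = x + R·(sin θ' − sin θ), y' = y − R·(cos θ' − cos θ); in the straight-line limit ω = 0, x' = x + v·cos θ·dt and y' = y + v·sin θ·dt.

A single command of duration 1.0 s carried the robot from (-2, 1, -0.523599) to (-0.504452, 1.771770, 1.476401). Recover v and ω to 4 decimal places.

Δθ = 1.476401 − -0.523599 = 2.000000
ω = Δθ/dt = 2.000000/1.0 = 2.0000
R = Δx/(sin θ' − sin θ) = 1.0000
v = R·ω = 1.0000·2.0000 = 2.0000

v = 2.0000, ω = 2.0000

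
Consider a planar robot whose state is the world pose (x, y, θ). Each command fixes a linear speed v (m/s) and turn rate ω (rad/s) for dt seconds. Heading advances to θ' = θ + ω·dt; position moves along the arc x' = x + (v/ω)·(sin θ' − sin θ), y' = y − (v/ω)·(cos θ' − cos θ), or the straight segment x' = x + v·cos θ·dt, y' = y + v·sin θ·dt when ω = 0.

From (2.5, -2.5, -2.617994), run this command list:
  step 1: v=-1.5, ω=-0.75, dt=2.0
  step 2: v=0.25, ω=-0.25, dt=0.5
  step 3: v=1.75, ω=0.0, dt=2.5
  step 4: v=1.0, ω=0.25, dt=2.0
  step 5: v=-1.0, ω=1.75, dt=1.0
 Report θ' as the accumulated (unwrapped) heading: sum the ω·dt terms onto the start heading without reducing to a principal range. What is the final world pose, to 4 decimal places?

step 1: θ'=-4.1180 (R=2.0000) → pose (5.1570, -3.1120, -4.1180)
step 2: θ'=-4.2430 (R=-1.0000) → pose (5.0936, -3.0044, -4.2430)
step 3: θ'=-4.2430 (straight) → pose (3.1146, 0.8974, -4.2430)
step 4: θ'=-3.7430 (R=4.0000) → pose (1.8104, 2.3862, -3.7430)
step 5: θ'=-1.9930 (R=-0.5714) → pose (2.6550, 2.6232, -1.9930)

(2.6550, 2.6232, -1.9930)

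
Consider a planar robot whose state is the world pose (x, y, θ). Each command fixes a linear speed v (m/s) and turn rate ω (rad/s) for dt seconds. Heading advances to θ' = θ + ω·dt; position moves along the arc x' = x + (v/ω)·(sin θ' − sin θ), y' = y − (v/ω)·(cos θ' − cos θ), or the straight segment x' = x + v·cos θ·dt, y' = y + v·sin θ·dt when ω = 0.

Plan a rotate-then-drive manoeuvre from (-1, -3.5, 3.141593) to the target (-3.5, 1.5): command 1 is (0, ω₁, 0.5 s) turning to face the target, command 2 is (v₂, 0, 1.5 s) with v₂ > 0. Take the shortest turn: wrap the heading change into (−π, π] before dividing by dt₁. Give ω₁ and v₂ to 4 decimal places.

heading to target = atan2(1.5−-3.5, -3.5−-1) = 2.0344
Δθ = wrap(2.0344 − 3.1416) = -1.1071; ω₁ = Δθ/dt₁ = -2.2143
distance = √((-3.5−-1)² + (1.5−-3.5)²) = 5.5902; v₂ = distance/dt₂ = 3.7268

ω₁ = -2.2143, v₂ = 3.7268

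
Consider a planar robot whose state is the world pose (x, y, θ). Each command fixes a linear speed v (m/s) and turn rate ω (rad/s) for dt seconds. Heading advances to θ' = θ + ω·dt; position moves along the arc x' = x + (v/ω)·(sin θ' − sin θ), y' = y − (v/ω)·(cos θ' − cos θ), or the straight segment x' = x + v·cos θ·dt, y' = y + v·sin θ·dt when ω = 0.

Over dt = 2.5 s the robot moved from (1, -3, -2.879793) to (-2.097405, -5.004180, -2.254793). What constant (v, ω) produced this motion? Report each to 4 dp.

v = 1.5000, ω = 0.2500

Δθ = -2.254793 − -2.879793 = 0.625000
ω = Δθ/dt = 0.625000/2.5 = 0.2500
R = Δx/(sin θ' − sin θ) = 6.0000
v = R·ω = 6.0000·0.2500 = 1.5000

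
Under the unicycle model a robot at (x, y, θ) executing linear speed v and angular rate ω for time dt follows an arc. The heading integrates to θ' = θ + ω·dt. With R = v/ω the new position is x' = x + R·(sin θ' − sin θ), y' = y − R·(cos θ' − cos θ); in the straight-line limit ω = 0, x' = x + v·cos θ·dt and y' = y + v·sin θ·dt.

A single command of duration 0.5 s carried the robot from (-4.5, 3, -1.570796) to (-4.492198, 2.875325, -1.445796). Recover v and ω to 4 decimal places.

Δθ = -1.445796 − -1.570796 = 0.125000
ω = Δθ/dt = 0.125000/0.5 = 0.2500
R = −Δy/(cos θ' − cos θ) = 1.0000
v = R·ω = 1.0000·0.2500 = 0.2500

v = 0.2500, ω = 0.2500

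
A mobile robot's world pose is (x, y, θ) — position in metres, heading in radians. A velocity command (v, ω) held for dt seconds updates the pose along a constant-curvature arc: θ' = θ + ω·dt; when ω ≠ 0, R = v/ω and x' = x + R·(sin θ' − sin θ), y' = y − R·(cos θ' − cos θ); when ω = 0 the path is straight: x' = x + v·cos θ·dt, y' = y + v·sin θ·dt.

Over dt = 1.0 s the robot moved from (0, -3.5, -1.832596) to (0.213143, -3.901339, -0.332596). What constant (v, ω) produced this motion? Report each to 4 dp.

v = 0.5000, ω = 1.5000

Δθ = -0.332596 − -1.832596 = 1.500000
ω = Δθ/dt = 1.500000/1.0 = 1.5000
R = −Δy/(cos θ' − cos θ) = 0.3333
v = R·ω = 0.3333·1.5000 = 0.5000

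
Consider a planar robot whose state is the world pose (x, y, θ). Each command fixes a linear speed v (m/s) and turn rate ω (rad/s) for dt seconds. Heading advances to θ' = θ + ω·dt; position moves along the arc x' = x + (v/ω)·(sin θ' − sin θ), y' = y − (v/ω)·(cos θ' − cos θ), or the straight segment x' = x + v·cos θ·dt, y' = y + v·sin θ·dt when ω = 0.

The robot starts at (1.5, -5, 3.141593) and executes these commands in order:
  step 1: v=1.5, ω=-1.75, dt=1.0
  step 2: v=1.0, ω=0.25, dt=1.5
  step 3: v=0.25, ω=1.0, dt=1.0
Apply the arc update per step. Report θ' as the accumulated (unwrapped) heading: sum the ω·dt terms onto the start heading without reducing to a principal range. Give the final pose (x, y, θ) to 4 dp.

(0.4906, -2.3149, 2.7666)

step 1: θ'=1.3916 (R=-0.8571) → pose (0.6566, -3.9901, 1.3916)
step 2: θ'=1.7666 (R=4.0000) → pose (0.6442, -2.4989, 1.7666)
step 3: θ'=2.7666 (R=0.2500) → pose (0.4906, -2.3149, 2.7666)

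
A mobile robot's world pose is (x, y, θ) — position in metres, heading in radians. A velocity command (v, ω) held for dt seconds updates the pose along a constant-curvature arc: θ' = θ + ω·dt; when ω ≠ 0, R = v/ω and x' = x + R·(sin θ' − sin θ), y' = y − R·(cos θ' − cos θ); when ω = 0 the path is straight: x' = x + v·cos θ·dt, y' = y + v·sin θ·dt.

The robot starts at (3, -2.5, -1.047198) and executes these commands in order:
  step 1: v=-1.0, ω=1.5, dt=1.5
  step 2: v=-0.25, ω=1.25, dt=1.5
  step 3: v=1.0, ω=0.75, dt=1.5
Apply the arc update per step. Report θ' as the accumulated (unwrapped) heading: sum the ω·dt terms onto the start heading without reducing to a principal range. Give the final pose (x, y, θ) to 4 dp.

(0.7256, -3.5452, 4.2028)

step 1: θ'=1.2028 (R=-0.6667) → pose (1.8006, -2.5935, 1.2028)
step 2: θ'=3.0778 (R=-0.2000) → pose (1.9745, -2.8650, 3.0778)
step 3: θ'=4.2028 (R=1.3333) → pose (0.7256, -3.5452, 4.2028)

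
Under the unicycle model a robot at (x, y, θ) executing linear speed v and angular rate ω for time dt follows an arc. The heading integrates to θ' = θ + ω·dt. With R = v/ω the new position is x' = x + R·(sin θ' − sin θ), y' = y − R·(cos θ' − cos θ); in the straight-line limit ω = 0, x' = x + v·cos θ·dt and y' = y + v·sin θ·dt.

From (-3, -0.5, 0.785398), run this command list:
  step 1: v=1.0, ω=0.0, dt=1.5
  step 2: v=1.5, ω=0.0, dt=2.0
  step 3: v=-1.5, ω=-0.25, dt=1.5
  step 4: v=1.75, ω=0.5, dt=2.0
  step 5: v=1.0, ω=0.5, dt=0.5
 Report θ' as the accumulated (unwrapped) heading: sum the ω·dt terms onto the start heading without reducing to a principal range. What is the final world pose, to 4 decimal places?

(0.4095, 4.5716, 1.6604)

step 1: θ'=0.7854 (straight) → pose (-1.9393, 0.5607, 0.7854)
step 2: θ'=0.7854 (straight) → pose (0.1820, 2.6820, 0.7854)
step 3: θ'=0.4104 (R=6.0000) → pose (-1.6668, 1.4228, 0.4104)
step 4: θ'=1.4104 (R=3.5000) → pose (0.3918, 4.0732, 1.4104)
step 5: θ'=1.6604 (R=2.0000) → pose (0.4095, 4.5716, 1.6604)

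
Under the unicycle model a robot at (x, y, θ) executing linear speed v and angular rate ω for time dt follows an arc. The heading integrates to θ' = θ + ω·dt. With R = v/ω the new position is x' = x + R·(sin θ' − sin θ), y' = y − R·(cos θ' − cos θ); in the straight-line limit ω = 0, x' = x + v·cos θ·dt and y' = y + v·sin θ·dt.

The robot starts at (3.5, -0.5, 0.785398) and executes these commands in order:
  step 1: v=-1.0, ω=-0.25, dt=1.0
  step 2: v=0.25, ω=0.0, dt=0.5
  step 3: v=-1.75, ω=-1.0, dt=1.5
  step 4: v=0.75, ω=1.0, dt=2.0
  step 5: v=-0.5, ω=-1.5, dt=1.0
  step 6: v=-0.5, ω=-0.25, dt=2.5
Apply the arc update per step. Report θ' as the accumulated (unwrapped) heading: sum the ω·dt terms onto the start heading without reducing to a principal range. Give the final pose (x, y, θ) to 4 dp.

(0.4374, 0.2391, -1.0896)

step 1: θ'=0.5354 (R=4.0000) → pose (2.7123, -1.1118, 0.5354)
step 2: θ'=0.5354 (straight) → pose (2.8198, -1.0481, 0.5354)
step 3: θ'=-0.9646 (R=1.7500) → pose (0.4888, -0.5400, -0.9646)
step 4: θ'=1.0354 (R=0.7500) → pose (1.7502, -0.4953, 1.0354)
step 5: θ'=-0.4646 (R=0.3333) → pose (1.3142, -0.6233, -0.4646)
step 6: θ'=-1.0896 (R=2.0000) → pose (0.4374, 0.2391, -1.0896)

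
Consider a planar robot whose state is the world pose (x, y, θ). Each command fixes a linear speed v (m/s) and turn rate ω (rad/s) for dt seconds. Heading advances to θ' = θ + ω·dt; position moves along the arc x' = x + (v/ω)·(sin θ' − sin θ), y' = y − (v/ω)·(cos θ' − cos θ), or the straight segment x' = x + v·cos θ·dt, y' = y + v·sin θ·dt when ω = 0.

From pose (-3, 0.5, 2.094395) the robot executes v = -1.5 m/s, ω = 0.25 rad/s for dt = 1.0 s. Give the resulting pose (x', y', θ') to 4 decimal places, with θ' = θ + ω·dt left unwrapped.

(-2.0963, -0.6923, 2.3444)

θ' = 2.0944 + 0.25·1.0 = 2.3444
R = v/ω = -1.5/0.25 = -6.0000
x' = -3 + -6.0000·(sin 2.3444 − sin 2.0944) = -2.0963
y' = 0.5 − -6.0000·(cos 2.3444 − cos 2.0944) = -0.6923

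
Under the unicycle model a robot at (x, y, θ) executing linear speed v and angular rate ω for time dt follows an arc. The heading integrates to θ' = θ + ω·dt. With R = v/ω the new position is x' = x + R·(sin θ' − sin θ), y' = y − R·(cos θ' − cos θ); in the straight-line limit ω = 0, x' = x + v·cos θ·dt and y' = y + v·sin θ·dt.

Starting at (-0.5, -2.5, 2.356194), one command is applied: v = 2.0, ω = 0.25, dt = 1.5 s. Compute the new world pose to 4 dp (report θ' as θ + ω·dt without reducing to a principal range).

θ' = 2.3562 + 0.25·1.5 = 2.7312
R = v/ω = 2.0/0.25 = 8.0000
x' = -0.5 + 8.0000·(sin 2.7312 − sin 2.3562) = -2.9651
y' = -2.5 − 8.0000·(cos 2.7312 − cos 2.3562) = -0.8212

(-2.9651, -0.8212, 2.7312)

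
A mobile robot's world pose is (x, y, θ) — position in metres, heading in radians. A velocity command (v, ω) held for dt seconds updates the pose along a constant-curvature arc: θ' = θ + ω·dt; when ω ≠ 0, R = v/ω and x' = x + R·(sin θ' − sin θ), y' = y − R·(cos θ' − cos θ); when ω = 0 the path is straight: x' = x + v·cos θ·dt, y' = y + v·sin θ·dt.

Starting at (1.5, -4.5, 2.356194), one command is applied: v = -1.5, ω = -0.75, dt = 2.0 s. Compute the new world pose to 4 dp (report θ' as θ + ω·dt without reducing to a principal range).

θ' = 2.3562 + -0.75·2.0 = 0.8562
R = v/ω = -1.5/-0.75 = 2.0000
x' = 1.5 + 2.0000·(sin 0.8562 − sin 2.3562) = 1.5965
y' = -4.5 − 2.0000·(cos 0.8562 − cos 2.3562) = -7.2248

(1.5965, -7.2248, 0.8562)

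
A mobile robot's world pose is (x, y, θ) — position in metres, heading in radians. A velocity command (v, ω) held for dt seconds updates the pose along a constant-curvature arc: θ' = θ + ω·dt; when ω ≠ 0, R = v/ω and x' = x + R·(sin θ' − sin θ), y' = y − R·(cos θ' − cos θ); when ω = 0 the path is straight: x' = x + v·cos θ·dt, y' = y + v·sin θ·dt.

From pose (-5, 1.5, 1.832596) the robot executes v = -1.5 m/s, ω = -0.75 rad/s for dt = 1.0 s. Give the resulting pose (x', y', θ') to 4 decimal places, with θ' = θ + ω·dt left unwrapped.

θ' = 1.8326 + -0.75·1.0 = 1.0826
R = v/ω = -1.5/-0.75 = 2.0000
x' = -5 + 2.0000·(sin 1.0826 − sin 1.8326) = -5.1655
y' = 1.5 − 2.0000·(cos 1.0826 − cos 1.8326) = 0.0443

(-5.1655, 0.0443, 1.0826)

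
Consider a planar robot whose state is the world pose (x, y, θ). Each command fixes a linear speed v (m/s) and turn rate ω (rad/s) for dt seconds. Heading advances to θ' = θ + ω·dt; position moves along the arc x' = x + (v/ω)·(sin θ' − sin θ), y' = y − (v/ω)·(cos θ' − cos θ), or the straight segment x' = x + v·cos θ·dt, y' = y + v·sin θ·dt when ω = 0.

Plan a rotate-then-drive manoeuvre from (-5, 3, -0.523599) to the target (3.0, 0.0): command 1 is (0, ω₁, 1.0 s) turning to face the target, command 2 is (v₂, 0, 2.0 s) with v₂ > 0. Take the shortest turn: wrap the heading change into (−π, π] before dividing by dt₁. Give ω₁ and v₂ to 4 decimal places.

heading to target = atan2(0−3, 3−-5) = -0.3588
Δθ = wrap(-0.3588 − -0.5236) = 0.1648; ω₁ = Δθ/dt₁ = 0.1648
distance = √((3−-5)² + (0−3)²) = 8.5440; v₂ = distance/dt₂ = 4.2720

ω₁ = 0.1648, v₂ = 4.2720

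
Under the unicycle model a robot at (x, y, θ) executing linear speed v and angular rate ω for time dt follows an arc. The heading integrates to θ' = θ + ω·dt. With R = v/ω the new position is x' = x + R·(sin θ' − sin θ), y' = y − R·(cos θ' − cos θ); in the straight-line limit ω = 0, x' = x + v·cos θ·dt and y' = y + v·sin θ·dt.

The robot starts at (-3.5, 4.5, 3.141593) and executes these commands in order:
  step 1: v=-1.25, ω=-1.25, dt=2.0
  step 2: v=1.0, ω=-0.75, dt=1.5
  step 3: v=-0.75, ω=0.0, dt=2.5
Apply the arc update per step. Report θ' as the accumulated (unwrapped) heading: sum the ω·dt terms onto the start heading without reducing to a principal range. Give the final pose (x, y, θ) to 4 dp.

step 1: θ'=0.6416 (R=1.0000) → pose (-2.9015, 2.6989, 0.6416)
step 2: θ'=-0.4834 (R=-1.3333) → pose (-1.4838, 2.8112, -0.4834)
step 3: θ'=-0.4834 (straight) → pose (-3.1440, 3.6827, -0.4834)

(-3.1440, 3.6827, -0.4834)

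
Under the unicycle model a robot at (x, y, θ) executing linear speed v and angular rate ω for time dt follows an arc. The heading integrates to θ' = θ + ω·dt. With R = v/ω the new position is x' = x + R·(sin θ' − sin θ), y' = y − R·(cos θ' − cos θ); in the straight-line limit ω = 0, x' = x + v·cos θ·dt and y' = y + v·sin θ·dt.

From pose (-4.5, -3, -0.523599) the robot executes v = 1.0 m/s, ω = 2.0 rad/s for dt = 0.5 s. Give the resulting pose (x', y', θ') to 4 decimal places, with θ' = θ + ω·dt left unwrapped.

θ' = -0.5236 + 2.0·0.5 = 0.4764
R = v/ω = 1.0/2.0 = 0.5000
x' = -4.5 + 0.5000·(sin 0.4764 − sin -0.5236) = -4.0207
y' = -3 − 0.5000·(cos 0.4764 − cos -0.5236) = -3.0113

(-4.0207, -3.0113, 0.4764)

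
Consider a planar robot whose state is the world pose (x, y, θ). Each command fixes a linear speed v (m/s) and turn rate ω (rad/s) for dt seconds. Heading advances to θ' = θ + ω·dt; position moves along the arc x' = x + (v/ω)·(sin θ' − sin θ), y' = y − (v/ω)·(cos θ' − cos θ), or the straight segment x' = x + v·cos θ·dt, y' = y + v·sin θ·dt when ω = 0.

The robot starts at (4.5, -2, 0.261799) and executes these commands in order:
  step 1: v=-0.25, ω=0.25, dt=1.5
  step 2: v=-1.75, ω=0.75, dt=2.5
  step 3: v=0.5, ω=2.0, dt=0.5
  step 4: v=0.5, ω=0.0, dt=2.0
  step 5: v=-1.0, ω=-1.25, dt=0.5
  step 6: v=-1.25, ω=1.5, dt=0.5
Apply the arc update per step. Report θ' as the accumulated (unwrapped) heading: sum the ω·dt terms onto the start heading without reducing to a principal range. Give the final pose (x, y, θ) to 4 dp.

(4.1046, -6.1528, 3.6368)

step 1: θ'=0.6368 (R=-1.0000) → pose (4.1642, -2.1619, 0.6368)
step 2: θ'=2.5118 (R=-2.3333) → pose (4.1774, -5.9236, 2.5118)
step 3: θ'=3.5118 (R=0.2500) → pose (3.9397, -5.8926, 3.5118)
step 4: θ'=3.5118 (straight) → pose (3.0074, -6.2544, 3.5118)
step 5: θ'=2.8868 (R=0.8000) → pose (3.4985, -6.2260, 2.8868)
step 6: θ'=3.6368 (R=-0.8333) → pose (4.1046, -6.1528, 3.6368)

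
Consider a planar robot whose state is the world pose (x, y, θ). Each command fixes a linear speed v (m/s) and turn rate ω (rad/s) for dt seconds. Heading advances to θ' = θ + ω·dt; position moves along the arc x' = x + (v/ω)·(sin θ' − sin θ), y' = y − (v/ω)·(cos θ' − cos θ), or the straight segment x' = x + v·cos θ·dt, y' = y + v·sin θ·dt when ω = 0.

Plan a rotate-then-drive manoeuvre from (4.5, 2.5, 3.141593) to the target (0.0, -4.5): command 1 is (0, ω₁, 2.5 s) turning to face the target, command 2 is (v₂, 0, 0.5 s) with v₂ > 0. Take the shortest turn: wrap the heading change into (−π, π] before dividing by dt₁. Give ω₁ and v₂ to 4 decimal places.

heading to target = atan2(-4.5−2.5, 0−4.5) = -2.1421
Δθ = wrap(-2.1421 − 3.1416) = 0.9995; ω₁ = Δθ/dt₁ = 0.3998
distance = √((0−4.5)² + (-4.5−2.5)²) = 8.3217; v₂ = distance/dt₂ = 16.6433

ω₁ = 0.3998, v₂ = 16.6433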